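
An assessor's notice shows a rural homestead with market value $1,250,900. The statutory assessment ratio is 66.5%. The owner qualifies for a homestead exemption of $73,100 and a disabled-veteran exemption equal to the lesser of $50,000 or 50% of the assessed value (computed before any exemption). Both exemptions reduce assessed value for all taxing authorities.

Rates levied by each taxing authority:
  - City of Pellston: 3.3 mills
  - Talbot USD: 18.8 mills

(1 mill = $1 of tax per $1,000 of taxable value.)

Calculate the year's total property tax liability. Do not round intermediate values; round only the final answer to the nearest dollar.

Assessed value = $1,250,900 × 0.665 = $831,848.5
Disabled-veteran exemption = min($50,000, 50% × $831,848.5) = min($50,000, $415,924.25) = $50,000 (dollar cap binds)
Taxable value = $831,848.5 − $73,100 − $50,000 = $708,748.5
City of Pellston: $708,748.5 × 0.0033 = $2,338.87005
Talbot USD: $708,748.5 × 0.0188 = $13,324.4718
Total = $15,663.34185

$15,663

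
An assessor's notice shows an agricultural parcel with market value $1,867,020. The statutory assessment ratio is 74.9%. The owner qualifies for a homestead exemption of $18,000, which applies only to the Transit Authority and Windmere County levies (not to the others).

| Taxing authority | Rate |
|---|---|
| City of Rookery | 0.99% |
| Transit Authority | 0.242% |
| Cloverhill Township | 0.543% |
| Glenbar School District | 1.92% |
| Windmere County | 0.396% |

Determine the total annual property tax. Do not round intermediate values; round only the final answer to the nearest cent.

Assessed value = $1,867,020 × 0.749 = $1,398,397.98
City of Rookery: $1,398,397.98 × 0.0099 = $13,844.140002
Transit Authority: ($1,398,397.98 − $18,000) × 0.00242 = $1,380,397.98 × 0.00242 = $3,340.5631116
Cloverhill Township: $1,398,397.98 × 0.00543 = $7,593.3010314
Glenbar School District: $1,398,397.98 × 0.0192 = $26,849.241216
Windmere County: ($1,398,397.98 − $18,000) × 0.00396 = $1,380,397.98 × 0.00396 = $5,466.3760008
Total = $57,093.6213618

$57,093.62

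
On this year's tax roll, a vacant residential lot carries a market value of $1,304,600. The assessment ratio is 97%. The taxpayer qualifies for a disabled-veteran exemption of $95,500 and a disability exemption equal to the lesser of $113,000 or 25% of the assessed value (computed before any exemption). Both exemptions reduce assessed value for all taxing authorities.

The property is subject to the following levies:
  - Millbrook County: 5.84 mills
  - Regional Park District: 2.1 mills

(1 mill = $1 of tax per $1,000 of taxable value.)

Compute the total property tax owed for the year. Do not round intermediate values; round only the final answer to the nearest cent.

Assessed value = $1,304,600 × 0.97 = $1,265,462
Disability exemption = min($113,000, 25% × $1,265,462) = min($113,000, $316,365.5) = $113,000 (dollar cap binds)
Taxable value = $1,265,462 − $95,500 − $113,000 = $1,056,962
Millbrook County: $1,056,962 × 0.00584 = $6,172.65808
Regional Park District: $1,056,962 × 0.0021 = $2,219.6202
Total = $8,392.27828

$8,392.28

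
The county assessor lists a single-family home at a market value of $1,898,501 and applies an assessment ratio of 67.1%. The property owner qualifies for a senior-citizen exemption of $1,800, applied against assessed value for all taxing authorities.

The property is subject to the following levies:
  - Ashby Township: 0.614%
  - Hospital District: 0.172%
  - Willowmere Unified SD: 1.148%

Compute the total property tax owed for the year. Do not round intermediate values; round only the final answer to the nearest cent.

$24,602.30

Assessed value = $1,898,501 × 0.671 = $1,273,894.171
Taxable value = $1,273,894.171 − $1,800 = $1,272,094.171
Ashby Township: $1,272,094.171 × 0.00614 = $7,810.65820994
Hospital District: $1,272,094.171 × 0.00172 = $2,188.00197412
Willowmere Unified SD: $1,272,094.171 × 0.01148 = $14,603.64108308
Total = $7,810.65820994 + $2,188.00197412 + $14,603.64108308 = $24,602.30126714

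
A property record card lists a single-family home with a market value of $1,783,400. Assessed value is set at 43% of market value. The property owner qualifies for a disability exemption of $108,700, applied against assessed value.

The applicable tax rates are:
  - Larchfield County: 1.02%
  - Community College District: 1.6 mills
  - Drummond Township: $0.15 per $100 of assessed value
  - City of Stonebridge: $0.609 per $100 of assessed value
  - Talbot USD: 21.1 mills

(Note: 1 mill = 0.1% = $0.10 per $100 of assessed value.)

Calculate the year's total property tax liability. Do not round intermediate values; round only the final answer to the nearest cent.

Assessed value = $1,783,400 × 0.43 = $766,862
Taxable value = $766,862 − $108,700 = $658,162
Larchfield County: $658,162 × 0.0102 = $6,713.2524
Community College District: $658,162 × 0.0016 = $1,053.0592
Drummond Township: $658,162 × 0.0015 = $987.243
City of Stonebridge: $658,162 × 0.00609 = $4,008.20658
Talbot USD: $658,162 × 0.0211 = $13,887.2182
Total = $26,648.97938

$26,648.98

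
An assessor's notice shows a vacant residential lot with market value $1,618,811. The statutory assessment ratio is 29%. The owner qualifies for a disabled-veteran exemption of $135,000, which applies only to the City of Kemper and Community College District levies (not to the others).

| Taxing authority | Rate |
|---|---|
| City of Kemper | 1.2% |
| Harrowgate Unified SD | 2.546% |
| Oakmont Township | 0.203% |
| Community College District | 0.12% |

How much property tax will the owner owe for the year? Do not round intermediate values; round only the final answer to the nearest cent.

Assessed value = $1,618,811 × 0.29 = $469,455.19
City of Kemper: ($469,455.19 − $135,000) × 0.012 = $334,455.19 × 0.012 = $4,013.46228
Harrowgate Unified SD: $469,455.19 × 0.02546 = $11,952.3291374
Oakmont Township: $469,455.19 × 0.00203 = $952.9940357
Community College District: ($469,455.19 − $135,000) × 0.0012 = $334,455.19 × 0.0012 = $401.346228
Total = $17,320.1316811

$17,320.13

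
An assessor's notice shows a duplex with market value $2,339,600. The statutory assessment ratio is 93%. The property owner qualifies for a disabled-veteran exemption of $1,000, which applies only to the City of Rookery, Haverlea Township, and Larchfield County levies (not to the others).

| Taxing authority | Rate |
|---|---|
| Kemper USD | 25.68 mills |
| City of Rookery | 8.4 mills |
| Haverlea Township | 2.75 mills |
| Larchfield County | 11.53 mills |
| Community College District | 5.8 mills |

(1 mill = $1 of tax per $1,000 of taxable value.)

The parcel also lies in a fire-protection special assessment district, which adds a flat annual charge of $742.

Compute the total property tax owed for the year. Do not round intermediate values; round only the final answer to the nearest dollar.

Assessed value = $2,339,600 × 0.93 = $2,175,828
Kemper USD: $2,175,828 × 0.02568 = $55,875.26304
City of Rookery: ($2,175,828 − $1,000) × 0.0084 = $2,174,828 × 0.0084 = $18,268.5552
Haverlea Township: ($2,175,828 − $1,000) × 0.00275 = $2,174,828 × 0.00275 = $5,980.777
Larchfield County: ($2,175,828 − $1,000) × 0.01153 = $2,174,828 × 0.01153 = $25,075.76684
Community College District: $2,175,828 × 0.0058 = $12,619.8024
Levies subtotal = $117,820.16448
Total = $117,820.16448 + $742 = $118,562.16448

$118,562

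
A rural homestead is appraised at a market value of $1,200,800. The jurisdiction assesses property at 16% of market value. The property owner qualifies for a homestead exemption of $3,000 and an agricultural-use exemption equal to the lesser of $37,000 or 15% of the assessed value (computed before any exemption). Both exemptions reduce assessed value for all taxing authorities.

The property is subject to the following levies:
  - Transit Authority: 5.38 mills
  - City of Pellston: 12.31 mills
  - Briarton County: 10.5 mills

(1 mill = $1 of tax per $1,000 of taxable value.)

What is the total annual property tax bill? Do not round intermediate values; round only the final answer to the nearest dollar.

$4,519

Assessed value = $1,200,800 × 0.16 = $192,128
Agricultural-use exemption = min($37,000, 15% × $192,128) = min($37,000, $28,819.2) = $28,819.2 (percentage binds)
Taxable value = $192,128 − $3,000 − $28,819.2 = $160,308.8
Transit Authority: $160,308.8 × 0.00538 = $862.461344
City of Pellston: $160,308.8 × 0.01231 = $1,973.401328
Briarton County: $160,308.8 × 0.0105 = $1,683.2424
Total = $4,519.105072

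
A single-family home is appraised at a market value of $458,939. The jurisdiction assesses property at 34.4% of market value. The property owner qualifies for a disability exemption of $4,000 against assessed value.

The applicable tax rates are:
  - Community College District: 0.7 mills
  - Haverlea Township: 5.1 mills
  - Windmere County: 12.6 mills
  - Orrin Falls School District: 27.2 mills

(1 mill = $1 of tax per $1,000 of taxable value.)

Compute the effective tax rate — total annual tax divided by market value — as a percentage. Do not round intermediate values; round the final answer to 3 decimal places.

1.529%

Assessed value = $458,939 × 0.344 = $157,875.016
Taxable value = $157,875.016 − $4,000 = $153,875.016
Community College District: $153,875.016 × 0.0007 = $107.7125112
Haverlea Township: $153,875.016 × 0.0051 = $784.7625816
Windmere County: $153,875.016 × 0.0126 = $1,938.8252016
Orrin Falls School District: $153,875.016 × 0.0272 = $4,185.4004352
Total tax = $7,016.7007296
Effective rate = $7,016.7007296 ÷ $458,939 = 1.529% of market value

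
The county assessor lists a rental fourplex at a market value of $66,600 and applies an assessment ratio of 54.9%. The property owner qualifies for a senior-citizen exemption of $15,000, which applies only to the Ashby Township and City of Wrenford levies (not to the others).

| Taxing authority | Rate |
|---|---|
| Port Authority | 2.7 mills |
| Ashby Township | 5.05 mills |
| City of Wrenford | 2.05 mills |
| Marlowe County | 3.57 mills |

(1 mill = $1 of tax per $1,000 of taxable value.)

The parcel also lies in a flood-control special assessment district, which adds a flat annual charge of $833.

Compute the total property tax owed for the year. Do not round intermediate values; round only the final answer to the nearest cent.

Assessed value = $66,600 × 0.549 = $36,563.4
Port Authority: $36,563.4 × 0.0027 = $98.72118
Ashby Township: ($36,563.4 − $15,000) × 0.00505 = $21,563.4 × 0.00505 = $108.89517
City of Wrenford: ($36,563.4 − $15,000) × 0.00205 = $21,563.4 × 0.00205 = $44.20497
Marlowe County: $36,563.4 × 0.00357 = $130.531338
Levies subtotal = $382.352658
Total = $382.352658 + $833 = $1,215.352658

$1,215.35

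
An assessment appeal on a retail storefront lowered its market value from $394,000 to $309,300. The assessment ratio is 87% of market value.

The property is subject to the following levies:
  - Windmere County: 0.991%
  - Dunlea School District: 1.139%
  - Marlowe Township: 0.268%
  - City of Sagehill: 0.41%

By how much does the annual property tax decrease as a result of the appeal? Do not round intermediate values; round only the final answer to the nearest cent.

Old assessed value = $394,000 × 0.87 = $342,780
New assessed value = $309,300 × 0.87 = $269,091
Combined rate = 0.00991 + 0.01139 + 0.00268 + 0.0041 = 0.02808
Old tax = $342,780 × 0.02808 = $9,625.2624
New tax = $269,091 × 0.02808 = $7,556.07528
Reduction = $9,625.2624 − $7,556.07528 = $2,069.18712

$2,069.19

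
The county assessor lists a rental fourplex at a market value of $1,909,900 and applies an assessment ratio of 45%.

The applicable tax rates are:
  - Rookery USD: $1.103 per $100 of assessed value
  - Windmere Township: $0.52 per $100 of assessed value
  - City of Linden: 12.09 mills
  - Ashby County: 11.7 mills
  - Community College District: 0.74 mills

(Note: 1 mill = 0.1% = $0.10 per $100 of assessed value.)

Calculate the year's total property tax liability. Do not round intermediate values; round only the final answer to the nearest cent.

$35,031.39

Assessed value = $1,909,900 × 0.45 = $859,455
Rookery USD: $859,455 × 0.01103 = $9,479.78865
Windmere Township: $859,455 × 0.0052 = $4,469.166
City of Linden: $859,455 × 0.01209 = $10,390.81095
Ashby County: $859,455 × 0.0117 = $10,055.6235
Community College District: $859,455 × 0.00074 = $635.9967
Total = $35,031.3858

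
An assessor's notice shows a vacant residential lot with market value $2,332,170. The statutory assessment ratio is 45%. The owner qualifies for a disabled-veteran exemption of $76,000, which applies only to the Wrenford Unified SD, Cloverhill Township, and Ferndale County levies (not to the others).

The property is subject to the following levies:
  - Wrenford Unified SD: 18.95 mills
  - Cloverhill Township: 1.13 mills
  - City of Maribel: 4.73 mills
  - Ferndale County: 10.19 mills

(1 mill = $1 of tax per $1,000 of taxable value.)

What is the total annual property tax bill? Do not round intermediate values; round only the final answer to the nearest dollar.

$34,431

Assessed value = $2,332,170 × 0.45 = $1,049,476.5
Wrenford Unified SD: ($1,049,476.5 − $76,000) × 0.01895 = $973,476.5 × 0.01895 = $18,447.379675
Cloverhill Township: ($1,049,476.5 − $76,000) × 0.00113 = $973,476.5 × 0.00113 = $1,100.028445
City of Maribel: $1,049,476.5 × 0.00473 = $4,964.023845
Ferndale County: ($1,049,476.5 − $76,000) × 0.01019 = $973,476.5 × 0.01019 = $9,919.725535
Total = $34,431.1575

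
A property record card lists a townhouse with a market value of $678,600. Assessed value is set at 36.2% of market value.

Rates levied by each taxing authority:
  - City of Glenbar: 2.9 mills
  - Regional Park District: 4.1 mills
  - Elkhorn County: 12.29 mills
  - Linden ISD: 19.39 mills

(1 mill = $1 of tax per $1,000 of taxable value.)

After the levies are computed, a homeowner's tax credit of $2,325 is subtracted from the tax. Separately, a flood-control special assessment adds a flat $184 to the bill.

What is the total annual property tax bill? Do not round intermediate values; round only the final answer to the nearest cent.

$7,360.87

Assessed value = $678,600 × 0.362 = $245,653.2
City of Glenbar: $245,653.2 × 0.0029 = $712.39428
Regional Park District: $245,653.2 × 0.0041 = $1,007.17812
Elkhorn County: $245,653.2 × 0.01229 = $3,019.077828
Linden ISD: $245,653.2 × 0.01939 = $4,763.215548
Levies subtotal = $9,501.865776
After credit = $9,501.865776 − $2,325 = $7,176.865776
Total = $7,176.865776 + $184 = $7,360.865776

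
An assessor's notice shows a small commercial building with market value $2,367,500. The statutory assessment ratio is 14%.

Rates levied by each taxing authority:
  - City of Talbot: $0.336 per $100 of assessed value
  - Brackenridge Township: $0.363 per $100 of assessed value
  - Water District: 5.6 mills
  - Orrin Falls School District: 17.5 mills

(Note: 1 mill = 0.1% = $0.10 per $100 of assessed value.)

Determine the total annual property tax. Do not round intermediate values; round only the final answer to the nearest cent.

Assessed value = $2,367,500 × 0.14 = $331,450
City of Talbot: $331,450 × 0.00336 = $1,113.672
Brackenridge Township: $331,450 × 0.00363 = $1,203.1635
Water District: $331,450 × 0.0056 = $1,856.12
Orrin Falls School District: $331,450 × 0.0175 = $5,800.375
Total = $9,973.3305

$9,973.33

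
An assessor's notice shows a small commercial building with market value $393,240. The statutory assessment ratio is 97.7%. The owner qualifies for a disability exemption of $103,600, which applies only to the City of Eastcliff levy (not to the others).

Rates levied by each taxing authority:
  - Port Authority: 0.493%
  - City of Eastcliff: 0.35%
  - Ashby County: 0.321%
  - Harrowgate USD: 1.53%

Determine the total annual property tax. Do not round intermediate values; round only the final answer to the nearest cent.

Assessed value = $393,240 × 0.977 = $384,195.48
Port Authority: $384,195.48 × 0.00493 = $1,894.0837164
City of Eastcliff: ($384,195.48 − $103,600) × 0.0035 = $280,595.48 × 0.0035 = $982.08418
Ashby County: $384,195.48 × 0.00321 = $1,233.2674908
Harrowgate USD: $384,195.48 × 0.0153 = $5,878.190844
Total = $9,987.6262312

$9,987.63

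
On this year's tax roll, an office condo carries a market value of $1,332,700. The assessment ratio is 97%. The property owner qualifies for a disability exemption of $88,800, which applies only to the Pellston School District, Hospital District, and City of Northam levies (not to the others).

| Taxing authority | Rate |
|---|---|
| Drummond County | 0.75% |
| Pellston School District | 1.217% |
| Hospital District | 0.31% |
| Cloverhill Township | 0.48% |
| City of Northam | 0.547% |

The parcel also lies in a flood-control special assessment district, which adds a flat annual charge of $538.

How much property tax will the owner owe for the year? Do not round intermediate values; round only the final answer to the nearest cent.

$41,407.72

Assessed value = $1,332,700 × 0.97 = $1,292,719
Drummond County: $1,292,719 × 0.0075 = $9,695.3925
Pellston School District: ($1,292,719 − $88,800) × 0.01217 = $1,203,919 × 0.01217 = $14,651.69423
Hospital District: ($1,292,719 − $88,800) × 0.0031 = $1,203,919 × 0.0031 = $3,732.1489
Cloverhill Township: $1,292,719 × 0.0048 = $6,205.0512
City of Northam: ($1,292,719 − $88,800) × 0.00547 = $1,203,919 × 0.00547 = $6,585.43693
Levies subtotal = $40,869.72376
Total = $40,869.72376 + $538 = $41,407.72376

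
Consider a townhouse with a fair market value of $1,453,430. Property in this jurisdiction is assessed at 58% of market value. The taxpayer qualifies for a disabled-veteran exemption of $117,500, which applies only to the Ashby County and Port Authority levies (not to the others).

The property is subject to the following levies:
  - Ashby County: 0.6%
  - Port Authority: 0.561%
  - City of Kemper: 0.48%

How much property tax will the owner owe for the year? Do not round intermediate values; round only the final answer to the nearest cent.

Assessed value = $1,453,430 × 0.58 = $842,989.4
Ashby County: ($842,989.4 − $117,500) × 0.006 = $725,489.4 × 0.006 = $4,352.9364
Port Authority: ($842,989.4 − $117,500) × 0.00561 = $725,489.4 × 0.00561 = $4,069.995534
City of Kemper: $842,989.4 × 0.0048 = $4,046.34912
Total = $12,469.281054

$12,469.28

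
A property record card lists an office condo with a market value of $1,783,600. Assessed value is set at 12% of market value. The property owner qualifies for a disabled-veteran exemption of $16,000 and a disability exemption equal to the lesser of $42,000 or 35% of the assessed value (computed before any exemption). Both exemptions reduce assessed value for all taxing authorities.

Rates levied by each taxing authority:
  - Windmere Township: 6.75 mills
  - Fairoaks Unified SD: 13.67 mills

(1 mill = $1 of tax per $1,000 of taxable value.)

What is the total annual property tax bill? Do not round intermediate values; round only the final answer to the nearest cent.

$3,186.17

Assessed value = $1,783,600 × 0.12 = $214,032
Disability exemption = min($42,000, 35% × $214,032) = min($42,000, $74,911.2) = $42,000 (dollar cap binds)
Taxable value = $214,032 − $16,000 − $42,000 = $156,032
Windmere Township: $156,032 × 0.00675 = $1,053.216
Fairoaks Unified SD: $156,032 × 0.01367 = $2,132.95744
Total = $3,186.17344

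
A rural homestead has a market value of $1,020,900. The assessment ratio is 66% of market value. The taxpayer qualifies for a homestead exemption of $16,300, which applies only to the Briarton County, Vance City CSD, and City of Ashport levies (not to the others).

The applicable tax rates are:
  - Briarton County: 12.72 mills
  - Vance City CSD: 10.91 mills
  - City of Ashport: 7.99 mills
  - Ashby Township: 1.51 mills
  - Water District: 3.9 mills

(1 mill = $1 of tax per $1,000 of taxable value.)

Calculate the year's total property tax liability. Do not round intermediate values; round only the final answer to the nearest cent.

Assessed value = $1,020,900 × 0.66 = $673,794
Briarton County: ($673,794 − $16,300) × 0.01272 = $657,494 × 0.01272 = $8,363.32368
Vance City CSD: ($673,794 − $16,300) × 0.01091 = $657,494 × 0.01091 = $7,173.25954
City of Ashport: ($673,794 − $16,300) × 0.00799 = $657,494 × 0.00799 = $5,253.37706
Ashby Township: $673,794 × 0.00151 = $1,017.42894
Water District: $673,794 × 0.0039 = $2,627.7966
Total = $24,435.18582

$24,435.19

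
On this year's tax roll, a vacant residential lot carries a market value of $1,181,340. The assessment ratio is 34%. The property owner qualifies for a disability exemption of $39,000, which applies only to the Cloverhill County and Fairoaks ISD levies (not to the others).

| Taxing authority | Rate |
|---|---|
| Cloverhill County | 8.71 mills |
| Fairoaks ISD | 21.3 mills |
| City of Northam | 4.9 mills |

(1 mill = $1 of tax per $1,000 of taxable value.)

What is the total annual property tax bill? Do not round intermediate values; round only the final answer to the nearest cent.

Assessed value = $1,181,340 × 0.34 = $401,655.6
Cloverhill County: ($401,655.6 − $39,000) × 0.00871 = $362,655.6 × 0.00871 = $3,158.730276
Fairoaks ISD: ($401,655.6 − $39,000) × 0.0213 = $362,655.6 × 0.0213 = $7,724.56428
City of Northam: $401,655.6 × 0.0049 = $1,968.11244
Total = $12,851.406996

$12,851.41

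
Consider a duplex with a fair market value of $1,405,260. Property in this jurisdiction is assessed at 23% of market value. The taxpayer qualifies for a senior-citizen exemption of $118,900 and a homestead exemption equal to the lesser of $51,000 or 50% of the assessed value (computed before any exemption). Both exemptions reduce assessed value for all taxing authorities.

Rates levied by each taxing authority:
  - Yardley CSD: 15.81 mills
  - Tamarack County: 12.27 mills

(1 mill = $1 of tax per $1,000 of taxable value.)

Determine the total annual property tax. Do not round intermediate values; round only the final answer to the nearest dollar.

Assessed value = $1,405,260 × 0.23 = $323,209.8
Homestead exemption = min($51,000, 50% × $323,209.8) = min($51,000, $161,604.9) = $51,000 (dollar cap binds)
Taxable value = $323,209.8 − $118,900 − $51,000 = $153,309.8
Yardley CSD: $153,309.8 × 0.01581 = $2,423.827938
Tamarack County: $153,309.8 × 0.01227 = $1,881.111246
Total = $4,304.939184

$4,305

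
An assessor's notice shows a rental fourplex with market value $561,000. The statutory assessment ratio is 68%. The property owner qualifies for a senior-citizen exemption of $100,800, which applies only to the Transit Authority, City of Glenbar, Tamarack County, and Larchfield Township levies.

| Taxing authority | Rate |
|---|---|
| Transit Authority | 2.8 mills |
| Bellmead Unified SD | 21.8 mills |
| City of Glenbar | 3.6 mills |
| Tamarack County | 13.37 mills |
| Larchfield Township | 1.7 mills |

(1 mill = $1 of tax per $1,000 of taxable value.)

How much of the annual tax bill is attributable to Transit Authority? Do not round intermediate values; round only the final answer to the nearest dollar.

$786

Assessed value = $561,000 × 0.68 = $381,480
Transit Authority taxable value = $381,480 − $100,800 = $280,680
Transit Authority levy = $280,680 × 0.0028 = $785.904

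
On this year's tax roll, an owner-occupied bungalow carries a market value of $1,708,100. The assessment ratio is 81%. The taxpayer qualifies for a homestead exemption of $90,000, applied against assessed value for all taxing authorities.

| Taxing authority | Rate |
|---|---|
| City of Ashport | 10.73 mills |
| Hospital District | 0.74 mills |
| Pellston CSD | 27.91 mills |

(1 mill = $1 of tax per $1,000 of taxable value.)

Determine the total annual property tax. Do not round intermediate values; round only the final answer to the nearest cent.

$50,940.43

Assessed value = $1,708,100 × 0.81 = $1,383,561
Taxable value = $1,383,561 − $90,000 = $1,293,561
City of Ashport: $1,293,561 × 0.01073 = $13,879.90953
Hospital District: $1,293,561 × 0.00074 = $957.23514
Pellston CSD: $1,293,561 × 0.02791 = $36,103.28751
Total = $13,879.90953 + $957.23514 + $36,103.28751 = $50,940.43218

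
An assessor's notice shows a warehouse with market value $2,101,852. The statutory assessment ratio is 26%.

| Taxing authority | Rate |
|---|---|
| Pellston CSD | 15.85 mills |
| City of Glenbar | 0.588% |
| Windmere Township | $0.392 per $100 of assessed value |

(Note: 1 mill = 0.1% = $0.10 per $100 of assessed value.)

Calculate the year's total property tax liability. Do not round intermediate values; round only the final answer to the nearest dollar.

$14,017

Assessed value = $2,101,852 × 0.26 = $546,481.52
Pellston CSD: $546,481.52 × 0.01585 = $8,661.732092
City of Glenbar: $546,481.52 × 0.00588 = $3,213.3113376
Windmere Township: $546,481.52 × 0.00392 = $2,142.2075584
Total = $14,017.250988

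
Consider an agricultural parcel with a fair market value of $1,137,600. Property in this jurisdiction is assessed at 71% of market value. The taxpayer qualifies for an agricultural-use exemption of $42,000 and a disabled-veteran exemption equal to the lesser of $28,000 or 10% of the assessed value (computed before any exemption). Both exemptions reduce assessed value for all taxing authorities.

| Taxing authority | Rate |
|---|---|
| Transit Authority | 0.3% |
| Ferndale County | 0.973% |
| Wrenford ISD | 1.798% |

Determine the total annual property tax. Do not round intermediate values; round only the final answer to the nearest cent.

Assessed value = $1,137,600 × 0.71 = $807,696
Disabled-veteran exemption = min($28,000, 10% × $807,696) = min($28,000, $80,769.6) = $28,000 (dollar cap binds)
Taxable value = $807,696 − $42,000 − $28,000 = $737,696
Transit Authority: $737,696 × 0.003 = $2,213.088
Ferndale County: $737,696 × 0.00973 = $7,177.78208
Wrenford ISD: $737,696 × 0.01798 = $13,263.77408
Total = $22,654.64416

$22,654.64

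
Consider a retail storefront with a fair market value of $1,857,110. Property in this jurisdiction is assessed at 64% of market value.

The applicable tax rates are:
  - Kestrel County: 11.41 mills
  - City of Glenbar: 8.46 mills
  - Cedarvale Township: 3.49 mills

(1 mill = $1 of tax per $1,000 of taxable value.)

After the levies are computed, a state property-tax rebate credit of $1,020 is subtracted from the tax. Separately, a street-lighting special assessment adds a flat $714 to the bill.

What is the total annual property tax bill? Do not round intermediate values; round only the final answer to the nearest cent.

Assessed value = $1,857,110 × 0.64 = $1,188,550.4
Kestrel County: $1,188,550.4 × 0.01141 = $13,561.360064
City of Glenbar: $1,188,550.4 × 0.00846 = $10,055.136384
Cedarvale Township: $1,188,550.4 × 0.00349 = $4,148.040896
Levies subtotal = $27,764.537344
After credit = $27,764.537344 − $1,020 = $26,744.537344
Total = $26,744.537344 + $714 = $27,458.537344

$27,458.54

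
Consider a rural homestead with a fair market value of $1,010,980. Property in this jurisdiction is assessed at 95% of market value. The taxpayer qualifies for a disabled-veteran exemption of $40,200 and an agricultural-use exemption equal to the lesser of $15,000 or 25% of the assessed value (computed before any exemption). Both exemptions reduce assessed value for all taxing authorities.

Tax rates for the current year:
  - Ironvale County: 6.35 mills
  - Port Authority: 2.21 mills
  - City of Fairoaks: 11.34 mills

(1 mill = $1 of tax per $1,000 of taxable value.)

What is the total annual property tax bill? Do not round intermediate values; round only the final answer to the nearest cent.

$18,014.10

Assessed value = $1,010,980 × 0.95 = $960,431
Agricultural-use exemption = min($15,000, 25% × $960,431) = min($15,000, $240,107.75) = $15,000 (dollar cap binds)
Taxable value = $960,431 − $40,200 − $15,000 = $905,231
Ironvale County: $905,231 × 0.00635 = $5,748.21685
Port Authority: $905,231 × 0.00221 = $2,000.56051
City of Fairoaks: $905,231 × 0.01134 = $10,265.31954
Total = $18,014.0969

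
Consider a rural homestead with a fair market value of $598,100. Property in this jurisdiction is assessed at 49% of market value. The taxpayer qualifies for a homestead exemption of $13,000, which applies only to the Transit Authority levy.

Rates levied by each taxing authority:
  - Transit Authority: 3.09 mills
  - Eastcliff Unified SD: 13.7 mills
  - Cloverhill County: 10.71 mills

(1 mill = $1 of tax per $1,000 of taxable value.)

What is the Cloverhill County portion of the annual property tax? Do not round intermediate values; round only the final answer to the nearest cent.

$3,138.77

Assessed value = $598,100 × 0.49 = $293,069
Cloverhill County taxable value = $293,069 (exemption does not apply)
Cloverhill County levy = $293,069 × 0.01071 = $3,138.76899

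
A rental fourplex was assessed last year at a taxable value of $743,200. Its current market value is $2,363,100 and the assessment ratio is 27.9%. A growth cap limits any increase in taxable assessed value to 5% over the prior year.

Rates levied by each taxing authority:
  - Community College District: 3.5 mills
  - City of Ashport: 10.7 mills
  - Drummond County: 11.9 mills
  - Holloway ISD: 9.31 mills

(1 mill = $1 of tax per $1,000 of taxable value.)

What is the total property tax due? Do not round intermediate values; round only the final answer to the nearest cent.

$23,345.99

Uncapped assessed value = $2,363,100 × 0.279 = $659,304.9
Cap limit = $743,200 × 1.05 = $780,360
Taxable assessed value = min($659,304.9, $780,360) = $659,304.9 (cap does not bind)
Community College District: $659,304.9 × 0.0035 = $2,307.56715
City of Ashport: $659,304.9 × 0.0107 = $7,054.56243
Drummond County: $659,304.9 × 0.0119 = $7,845.72831
Holloway ISD: $659,304.9 × 0.00931 = $6,138.128619
Total = $23,345.986509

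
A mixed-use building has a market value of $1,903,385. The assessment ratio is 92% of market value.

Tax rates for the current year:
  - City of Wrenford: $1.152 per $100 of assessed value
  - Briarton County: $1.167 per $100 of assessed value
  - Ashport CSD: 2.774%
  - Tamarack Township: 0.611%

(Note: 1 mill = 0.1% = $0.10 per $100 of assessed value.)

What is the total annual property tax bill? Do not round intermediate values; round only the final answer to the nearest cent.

Assessed value = $1,903,385 × 0.92 = $1,751,114.2
City of Wrenford: $1,751,114.2 × 0.01152 = $20,172.835584
Briarton County: $1,751,114.2 × 0.01167 = $20,435.502714
Ashport CSD: $1,751,114.2 × 0.02774 = $48,575.907908
Tamarack Township: $1,751,114.2 × 0.00611 = $10,699.307762
Total = $99,883.553968

$99,883.55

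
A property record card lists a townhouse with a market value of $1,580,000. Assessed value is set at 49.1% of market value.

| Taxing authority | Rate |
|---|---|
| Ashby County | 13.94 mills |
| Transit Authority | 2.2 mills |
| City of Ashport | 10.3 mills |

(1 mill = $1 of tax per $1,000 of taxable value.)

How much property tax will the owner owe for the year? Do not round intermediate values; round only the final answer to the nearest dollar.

Assessed value = $1,580,000 × 0.491 = $775,780
Ashby County: $775,780 × 0.01394 = $10,814.3732
Transit Authority: $775,780 × 0.0022 = $1,706.716
City of Ashport: $775,780 × 0.0103 = $7,990.534
Total = $10,814.3732 + $1,706.716 + $7,990.534 = $20,511.6232

$20,512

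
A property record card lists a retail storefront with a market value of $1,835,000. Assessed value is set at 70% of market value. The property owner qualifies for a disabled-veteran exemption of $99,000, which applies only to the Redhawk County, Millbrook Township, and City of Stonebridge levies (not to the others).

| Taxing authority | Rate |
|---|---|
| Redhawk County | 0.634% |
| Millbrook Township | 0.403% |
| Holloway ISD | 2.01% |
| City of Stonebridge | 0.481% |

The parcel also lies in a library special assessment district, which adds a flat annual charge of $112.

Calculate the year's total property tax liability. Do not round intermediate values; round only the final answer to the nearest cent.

$43,926.34

Assessed value = $1,835,000 × 0.7 = $1,284,500
Redhawk County: ($1,284,500 − $99,000) × 0.00634 = $1,185,500 × 0.00634 = $7,516.07
Millbrook Township: ($1,284,500 − $99,000) × 0.00403 = $1,185,500 × 0.00403 = $4,777.565
Holloway ISD: $1,284,500 × 0.0201 = $25,818.45
City of Stonebridge: ($1,284,500 − $99,000) × 0.00481 = $1,185,500 × 0.00481 = $5,702.255
Levies subtotal = $43,814.34
Total = $43,814.34 + $112 = $43,926.34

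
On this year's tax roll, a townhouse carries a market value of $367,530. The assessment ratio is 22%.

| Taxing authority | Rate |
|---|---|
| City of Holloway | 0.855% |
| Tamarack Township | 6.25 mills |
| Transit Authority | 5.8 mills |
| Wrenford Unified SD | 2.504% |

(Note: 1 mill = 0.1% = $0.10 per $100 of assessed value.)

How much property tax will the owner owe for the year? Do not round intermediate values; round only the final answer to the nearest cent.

Assessed value = $367,530 × 0.22 = $80,856.6
City of Holloway: $80,856.6 × 0.00855 = $691.32393
Tamarack Township: $80,856.6 × 0.00625 = $505.35375
Transit Authority: $80,856.6 × 0.0058 = $468.96828
Wrenford Unified SD: $80,856.6 × 0.02504 = $2,024.649264
Total = $3,690.295224

$3,690.30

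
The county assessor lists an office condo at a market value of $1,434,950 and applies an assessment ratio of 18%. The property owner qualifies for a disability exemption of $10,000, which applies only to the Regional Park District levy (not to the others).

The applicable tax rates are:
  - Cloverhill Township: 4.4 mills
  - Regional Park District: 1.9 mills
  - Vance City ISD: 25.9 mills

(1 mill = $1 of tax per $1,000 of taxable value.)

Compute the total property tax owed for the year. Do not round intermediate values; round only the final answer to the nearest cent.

$8,297.97

Assessed value = $1,434,950 × 0.18 = $258,291
Cloverhill Township: $258,291 × 0.0044 = $1,136.4804
Regional Park District: ($258,291 − $10,000) × 0.0019 = $248,291 × 0.0019 = $471.7529
Vance City ISD: $258,291 × 0.0259 = $6,689.7369
Total = $8,297.9702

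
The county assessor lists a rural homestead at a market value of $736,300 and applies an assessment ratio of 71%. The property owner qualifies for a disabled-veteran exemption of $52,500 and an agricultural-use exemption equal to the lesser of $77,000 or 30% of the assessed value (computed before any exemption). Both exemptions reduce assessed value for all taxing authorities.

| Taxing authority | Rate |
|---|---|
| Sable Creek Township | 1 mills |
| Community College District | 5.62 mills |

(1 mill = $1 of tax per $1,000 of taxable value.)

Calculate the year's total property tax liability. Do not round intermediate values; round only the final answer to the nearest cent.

$2,603.47

Assessed value = $736,300 × 0.71 = $522,773
Agricultural-use exemption = min($77,000, 30% × $522,773) = min($77,000, $156,831.9) = $77,000 (dollar cap binds)
Taxable value = $522,773 − $52,500 − $77,000 = $393,273
Sable Creek Township: $393,273 × 0.001 = $393.273
Community College District: $393,273 × 0.00562 = $2,210.19426
Total = $2,603.46726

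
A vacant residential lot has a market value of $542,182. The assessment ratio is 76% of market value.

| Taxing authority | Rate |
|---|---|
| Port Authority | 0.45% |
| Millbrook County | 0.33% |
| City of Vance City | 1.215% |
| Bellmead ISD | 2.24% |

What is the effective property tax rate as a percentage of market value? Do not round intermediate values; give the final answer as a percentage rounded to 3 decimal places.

3.219%

Assessed value = $542,182 × 0.76 = $412,058.32
Port Authority: $412,058.32 × 0.0045 = $1,854.26244
Millbrook County: $412,058.32 × 0.0033 = $1,359.792456
City of Vance City: $412,058.32 × 0.01215 = $5,006.508588
Bellmead ISD: $412,058.32 × 0.0224 = $9,230.106368
Total tax = $17,450.669852
Effective rate = $17,450.669852 ÷ $542,182 = 3.219% of market value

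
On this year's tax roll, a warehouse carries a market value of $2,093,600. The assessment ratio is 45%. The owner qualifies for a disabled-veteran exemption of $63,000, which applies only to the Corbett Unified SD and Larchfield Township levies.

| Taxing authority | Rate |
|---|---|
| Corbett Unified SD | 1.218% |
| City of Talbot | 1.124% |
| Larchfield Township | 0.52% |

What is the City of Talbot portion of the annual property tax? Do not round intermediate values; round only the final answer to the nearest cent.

Assessed value = $2,093,600 × 0.45 = $942,120
City of Talbot taxable value = $942,120 (exemption does not apply)
City of Talbot levy = $942,120 × 0.01124 = $10,589.4288

$10,589.43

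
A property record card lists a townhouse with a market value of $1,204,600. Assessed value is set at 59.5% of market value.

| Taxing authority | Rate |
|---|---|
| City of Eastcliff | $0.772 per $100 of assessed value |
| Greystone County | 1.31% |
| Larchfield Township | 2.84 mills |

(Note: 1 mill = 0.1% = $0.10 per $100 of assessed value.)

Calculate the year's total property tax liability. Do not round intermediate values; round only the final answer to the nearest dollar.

Assessed value = $1,204,600 × 0.595 = $716,737
City of Eastcliff: $716,737 × 0.00772 = $5,533.20964
Greystone County: $716,737 × 0.0131 = $9,389.2547
Larchfield Township: $716,737 × 0.00284 = $2,035.53308
Total = $16,957.99742

$16,958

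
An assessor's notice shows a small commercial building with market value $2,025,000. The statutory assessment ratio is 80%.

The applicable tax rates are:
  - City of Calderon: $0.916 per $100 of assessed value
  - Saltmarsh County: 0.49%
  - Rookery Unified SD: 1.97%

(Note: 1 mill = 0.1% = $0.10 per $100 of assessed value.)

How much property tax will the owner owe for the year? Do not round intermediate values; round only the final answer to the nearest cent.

Assessed value = $2,025,000 × 0.8 = $1,620,000
City of Calderon: $1,620,000 × 0.00916 = $14,839.2
Saltmarsh County: $1,620,000 × 0.0049 = $7,938
Rookery Unified SD: $1,620,000 × 0.0197 = $31,914
Total = $54,691.2

$54,691.20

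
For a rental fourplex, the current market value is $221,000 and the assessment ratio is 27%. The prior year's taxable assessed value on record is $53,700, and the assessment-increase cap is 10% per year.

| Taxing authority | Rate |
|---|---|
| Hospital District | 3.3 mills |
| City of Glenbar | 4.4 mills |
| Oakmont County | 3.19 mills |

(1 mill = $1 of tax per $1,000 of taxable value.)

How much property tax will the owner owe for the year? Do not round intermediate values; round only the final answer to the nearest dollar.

Uncapped assessed value = $221,000 × 0.27 = $59,670
Cap limit = $53,700 × 1.1 = $59,070
Taxable assessed value = min($59,670, $59,070) = $59,070 (cap binds)
Hospital District: $59,070 × 0.0033 = $194.931
City of Glenbar: $59,070 × 0.0044 = $259.908
Oakmont County: $59,070 × 0.00319 = $188.4333
Total = $643.2723

$643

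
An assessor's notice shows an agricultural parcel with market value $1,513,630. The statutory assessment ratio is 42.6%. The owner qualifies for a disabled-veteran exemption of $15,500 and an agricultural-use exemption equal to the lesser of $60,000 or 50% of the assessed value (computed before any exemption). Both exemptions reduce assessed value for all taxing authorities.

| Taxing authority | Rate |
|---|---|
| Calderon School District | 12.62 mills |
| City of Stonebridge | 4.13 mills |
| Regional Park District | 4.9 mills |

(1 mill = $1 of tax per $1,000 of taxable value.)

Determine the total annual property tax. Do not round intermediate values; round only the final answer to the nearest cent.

$12,325.48

Assessed value = $1,513,630 × 0.426 = $644,806.38
Agricultural-use exemption = min($60,000, 50% × $644,806.38) = min($60,000, $322,403.19) = $60,000 (dollar cap binds)
Taxable value = $644,806.38 − $15,500 − $60,000 = $569,306.38
Calderon School District: $569,306.38 × 0.01262 = $7,184.6465156
City of Stonebridge: $569,306.38 × 0.00413 = $2,351.2353494
Regional Park District: $569,306.38 × 0.0049 = $2,789.601262
Total = $12,325.483127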